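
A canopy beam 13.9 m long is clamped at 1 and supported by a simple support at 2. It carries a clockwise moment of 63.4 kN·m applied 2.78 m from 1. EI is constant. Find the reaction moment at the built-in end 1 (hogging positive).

M_1 = 29.16 kN·m

Remove the prop at 2; the released (primary) structure is a cantilever built in at 1.
Deflection at 2 on the released cantilever, summing each load's contribution:
  clockwise couple 63.4 at a = 2.78: M₀a(2L − a)/(2EI) = 2205/EI
Tip deflection under a unit load at 2: L³/(3EI) = 895.2/EI.
The prop prevents deflection at 2: R_2 = δ_0/δ_{22} = 2205/895.2 = 2.463 kN.
Moment equilibrium about 1: M_1 = Σ(load moments about 1) − R_2·L = 63.4 − 2.463×13.9 = 29.16 kN·m.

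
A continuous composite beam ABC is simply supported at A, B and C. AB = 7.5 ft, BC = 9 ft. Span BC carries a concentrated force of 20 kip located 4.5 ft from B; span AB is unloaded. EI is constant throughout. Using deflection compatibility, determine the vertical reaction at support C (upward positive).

Release continuity at B by inserting a hinge; the redundant is the internal moment M_B. The primary structure is two simply-supported spans AB and BC.
End slopes at the hinge B, treating each span as simply supported:
  span BC: point load 20 at a = 4.5: Pab(L + b)/(6LEI) = 101.2/EI
  relative rotation θ_0 = (0 + 101.2)/EI = 101.2/EI
A unit hogging moment at B produces rotation L₁/(3EI) + L₂/(3EI) = 5.5/EI.
Slope continuity at B: θ_0 = M_B·5.5/EI, so M_B = 101.2/5.5 = 18.41 kip·ft (hogging).
Span BC, ΣM about C: R_B^{BC}·9 = 90 + 18.41, so R_B^{BC} = 12.05 kip and R_C = 20 − 12.05 = 7.955 kip.

R_C = 7.955 kip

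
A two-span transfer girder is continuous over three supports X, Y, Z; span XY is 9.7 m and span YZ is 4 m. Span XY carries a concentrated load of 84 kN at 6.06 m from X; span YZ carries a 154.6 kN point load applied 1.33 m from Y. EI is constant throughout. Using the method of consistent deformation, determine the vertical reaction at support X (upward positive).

Release continuity at Y by inserting a hinge; the redundant is the internal moment M_Y. The primary structure is two simply-supported spans XY and YZ.
Discontinuity in slope at Y on the released structure — sum the simple-span end rotations:
  span XY: point load 84 at a = 6.06: Pab(L + a)/(6LEI) = 501.7/EI
  span YZ: point load 154.6 at a = 1.33: Pab(L + b)/(6LEI) = 152.6/EI
  relative rotation θ_0 = (501.7 + 152.6)/EI = 654.3/EI
A unit hogging moment at Y produces rotation L₁/(3EI) + L₂/(3EI) = 4.567/EI.
Slope continuity at Y: θ_0 = M_Y·4.567/EI, so M_Y = 654.3/4.567 = 143.3 kN·m (hogging).
Span XY, ΣM about X with M_Y applied at Y: R_Y^{XY}·9.7 = 509 + 143.3, so R_Y^{XY} = 67.25 kN and R_X = 84 − 67.25 = 16.75 kN.

R_X = 16.75 kN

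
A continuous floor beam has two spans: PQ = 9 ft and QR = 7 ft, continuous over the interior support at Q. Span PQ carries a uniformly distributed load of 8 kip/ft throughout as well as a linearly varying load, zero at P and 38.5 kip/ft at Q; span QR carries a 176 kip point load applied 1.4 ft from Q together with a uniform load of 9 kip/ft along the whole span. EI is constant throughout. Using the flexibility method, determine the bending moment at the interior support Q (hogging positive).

Take M_Q as the redundant. Released structure: two simple spans PQ and QR with a hinge at Q.
Discontinuity in slope at Q on the released structure — sum the simple-span end rotations:
  span PQ: UDL 8: wL³/(24EI) = 243/EI
  span PQ: triangular load, peak 38.5: w₀L³/(45EI) = 623.7/EI
  span QR: point load 176 at a = 1.4: Pab(L + b)/(6LEI) = 414/EI
  span QR: UDL 9: wL³/(24EI) = 128.6/EI
  relative rotation θ_0 = (866.7 + 542.6)/EI = 1409/EI
A unit hogging moment at Q produces rotation L₁/(3EI) + L₂/(3EI) = 5.333/EI.
Compatibility: M_Q·(L₁+L₂)/(3EI) = θ_0, giving M_Q = 264.2 kip·ft (hogging).

M_Q = 264.2 kip·ft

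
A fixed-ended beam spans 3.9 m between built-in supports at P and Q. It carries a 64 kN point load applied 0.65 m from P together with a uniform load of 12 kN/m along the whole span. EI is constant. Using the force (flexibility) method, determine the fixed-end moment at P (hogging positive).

Release both end moments; the primary structure is a simply-supported span PQ with redundants M_P and M_Q.
Simple-span end rotations at P and Q under the given loads:
  at P: point load 64 at a = 0.65: Pab(L + b)/(6LEI) = 41.31/EI
  at Q: point load 64 at a = 0.65: Pab(L + a)/(6LEI) = 26.29/EI
  at P: UDL 12: wL³/(24EI) = 29.66/EI
  at Q: UDL 12: wL³/(24EI) = 29.66/EI
  θ_P0 = 70.97/EI,  θ_Q0 = 55.95/EI
Flexibility coefficients: a unit moment at one end gives L/(3EI) there and L/(6EI) at the far end, so f₁₁ = f₂₂ = 1.3/EI and f₁₂ = f₂₁ = 0.65/EI.
Compatibility — zero rotation at each built-in end:
  1.3 M_P + 0.65 M_Q = 70.97
  0.65 M_P + 1.3 M_Q = 55.95
Solving the pair gives M_P = 44.1 kN·m and M_Q = 20.99 kN·m (hogging).

M_P = 44.1 kN·m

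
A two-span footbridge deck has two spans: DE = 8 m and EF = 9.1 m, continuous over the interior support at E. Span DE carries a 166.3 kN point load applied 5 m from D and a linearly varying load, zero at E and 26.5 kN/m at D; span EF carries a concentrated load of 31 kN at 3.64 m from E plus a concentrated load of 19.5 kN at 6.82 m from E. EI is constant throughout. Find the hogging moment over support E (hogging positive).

Insert a hinge at E; M_E is the redundant, and each span becomes simply supported.
Rotations at E on the released spans (each span's end-slope, ×1/EI):
  span DE: point load 166.3 at a = 5: Pab(L + a)/(6LEI) = 675.6/EI
  span DE: triangular load, peak 26.5: 7w₀L³/(360EI) = 263.8/EI
  span EF: point load 31 at a = 3.64: Pab(L + b)/(6LEI) = 164.3/EI
  span EF: point load 19.5 at a = 6.82: Pab(L + b)/(6LEI) = 63.2/EI
  relative rotation θ_0 = (939.4 + 227.5)/EI = 1167/EI
A unit hogging moment at E produces rotation L₁/(3EI) + L₂/(3EI) = 5.7/EI.
Compatibility: M_E·(L₁+L₂)/(3EI) = θ_0, giving M_E = 204.7 kN·m (hogging).

M_E = 204.7 kN·m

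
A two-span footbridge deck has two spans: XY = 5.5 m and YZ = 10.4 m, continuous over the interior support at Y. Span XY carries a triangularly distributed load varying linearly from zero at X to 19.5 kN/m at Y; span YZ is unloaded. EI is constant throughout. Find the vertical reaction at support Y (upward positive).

Insert a hinge at Y; M_Y is the redundant, and each span becomes simply supported.
Rotations at Y on the released spans (each span's end-slope, ×1/EI):
  span XY: triangular load, peak 19.5: w₀L³/(45EI) = 72.1/EI
  relative rotation θ_0 = (72.1 + 0)/EI = 72.1/EI
A unit hogging moment at Y produces rotation L₁/(3EI) + L₂/(3EI) = 5.3/EI.
Slope continuity at Y: θ_0 = M_Y·5.3/EI, so M_Y = 72.1/5.3 = 13.6 kN·m (hogging).
Span XY, ΣM about X with M_Y applied at Y: R_Y^{XY}·5.5 = 196.6 + 13.6, so R_Y^{XY} = 38.22 kN and R_X = 53.62 − 38.22 = 15.4 kN.
Span YZ, ΣM about Z: R_Y^{YZ}·10.4 = 0 + 13.6, so R_Y^{YZ} = 1.308 kN and R_Z = 0 − 1.308 = -1.308 kN.
R_Y = 38.22 + 1.308 = 39.53 kN.

R_Y = 39.53 kN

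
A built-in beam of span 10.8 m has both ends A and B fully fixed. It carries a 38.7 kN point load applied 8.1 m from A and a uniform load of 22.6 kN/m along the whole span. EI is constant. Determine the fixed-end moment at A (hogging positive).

M_A = 239.3 kN·m

Take the two fixed-end moments M_A, M_B as redundants; the released structure is the simple span AB.
Simple-span end rotations at A and B under the given loads:
  at A: point load 38.7 at a = 8.1: Pab(L + b)/(6LEI) = 176.3/EI
  at B: point load 38.7 at a = 8.1: Pab(L + a)/(6LEI) = 246.9/EI
  at A: UDL 22.6: wL³/(24EI) = 1186/EI
  at B: UDL 22.6: wL³/(24EI) = 1186/EI
  θ_A0 = 1363/EI,  θ_B0 = 1433/EI
Flexibility coefficients: a unit moment at one end gives L/(3EI) there and L/(6EI) at the far end, so f₁₁ = f₂₂ = 3.6/EI and f₁₂ = f₂₁ = 1.8/EI.
Compatibility — zero rotation at each built-in end:
  3.6 M_A + 1.8 M_B = 1363
  1.8 M_A + 3.6 M_B = 1433
Solving the pair gives M_A = 239.3 kN·m and M_B = 278.4 kN·m (hogging).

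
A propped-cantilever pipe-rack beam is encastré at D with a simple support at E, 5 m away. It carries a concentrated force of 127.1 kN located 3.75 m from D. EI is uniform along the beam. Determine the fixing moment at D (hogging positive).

M_D = 74.47 kN·m

Release the roller at E. Primary structure: cantilever fixed at D.
Primary-structure tip deflection at E by superposition:
  point load 127.1 at a = 3.75: Pa²(3L − a)/(6EI) = 3351/EI
Tip deflection under a unit load at E: L³/(3EI) = 41.67/EI.
Compatibility at E: δ_0 − R_E·δ_{EE} = 0, so R_E = 3351/41.67 = 80.43 kN.
Moment equilibrium about D: M_D = Σ(load moments about D) − R_E·L = 476.6 − 80.43×5 = 74.47 kN·m.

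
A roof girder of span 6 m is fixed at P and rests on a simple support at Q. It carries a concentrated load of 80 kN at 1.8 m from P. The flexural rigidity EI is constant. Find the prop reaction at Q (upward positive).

R_Q = 9.72 kN

Release the roller at Q. Primary structure: cantilever fixed at P.
Deflection at Q on the released cantilever, summing each load's contribution:
  point load 80 at a = 1.8: Pa²(3L − a)/(6EI) = 699.8/EI
Flexibility coefficient — unit upward force at Q: δ_{QQ} = L³/(3EI) = 72/EI.
Compatibility at Q: δ_0 − R_Q·δ_{QQ} = 0, so R_Q = 699.8/72 = 9.72 kN.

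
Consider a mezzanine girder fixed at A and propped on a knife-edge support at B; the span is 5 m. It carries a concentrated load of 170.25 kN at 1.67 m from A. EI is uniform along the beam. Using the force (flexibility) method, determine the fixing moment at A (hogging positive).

M_A = 157.7 kN·m

Remove the prop at B; the released (primary) structure is a cantilever built in at A.
Free-end deflection of the primary structure under the applied loading (downward +):
  point load 170.25 at a = 1.67: Pa²(3L − a)/(6EI) = 1055/EI
Flexibility coefficient — unit upward force at B: δ_{BB} = L³/(3EI) = 41.67/EI.
The prop prevents deflection at B: R_B = δ_0/δ_{BB} = 1055/41.67 = 25.32 kN.
Moment equilibrium about A: M_A = Σ(load moments about A) − R_B·L = 284.3 − 25.32×5 = 157.7 kN·m.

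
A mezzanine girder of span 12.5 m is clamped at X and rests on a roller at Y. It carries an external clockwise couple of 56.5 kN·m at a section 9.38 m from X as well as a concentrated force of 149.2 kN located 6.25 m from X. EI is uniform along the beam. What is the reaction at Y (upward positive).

R_Y = 52.98 kN

Choose R_Y as the redundant. The primary structure is the cantilever fixed at X.
Free-end deflection of the primary structure under the applied loading (downward +):
  clockwise couple 56.5 at a = 9.38: M₀a(2L − a)/(2EI) = 4139/EI
  point load 149.2 at a = 6.25: Pa²(3L − a)/(6EI) = 30355/EI
  δ_0 = 34494/EI
Tip deflection under a unit load at Y: L³/(3EI) = 651/EI.
Compatibility at Y: δ_0 − R_Y·δ_{YY} = 0, so R_Y = 34494/651 = 52.98 kN.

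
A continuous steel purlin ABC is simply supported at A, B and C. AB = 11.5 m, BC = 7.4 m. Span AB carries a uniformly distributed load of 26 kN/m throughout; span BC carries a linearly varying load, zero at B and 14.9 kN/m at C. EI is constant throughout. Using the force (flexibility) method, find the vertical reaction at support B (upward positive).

Take M_B as the redundant. Released structure: two simple spans AB and BC with a hinge at B.
Rotations at B on the released spans (each span's end-slope, ×1/EI):
  span AB: UDL 26: wL³/(24EI) = 1648/EI
  span BC: triangular load, peak 14.9: 7w₀L³/(360EI) = 117.4/EI
  relative rotation θ_0 = (1648 + 117.4)/EI = 1765/EI
A unit hogging moment at B produces rotation L₁/(3EI) + L₂/(3EI) = 6.3/EI.
Compatibility: M_B·(L₁+L₂)/(3EI) = θ_0, giving M_B = 280.2 kN·m (hogging).
Span AB, ΣM about A with M_B applied at B: R_B^{AB}·11.5 = 1719 + 280.2, so R_B^{AB} = 173.9 kN and R_A = 299 − 173.9 = 125.1 kN.
Span BC, ΣM about C: R_B^{BC}·7.4 = 136 + 280.2, so R_B^{BC} = 56.24 kN and R_C = 55.13 − 56.24 = -1.106 kN.
R_B = 173.9 + 56.24 = 230.1 kN.

R_B = 230.1 kN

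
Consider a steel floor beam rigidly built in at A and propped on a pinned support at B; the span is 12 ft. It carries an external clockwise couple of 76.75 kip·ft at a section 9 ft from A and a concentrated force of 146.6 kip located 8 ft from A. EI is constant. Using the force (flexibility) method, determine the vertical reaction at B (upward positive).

Remove the prop at B; the released (primary) structure is a cantilever built in at A.
Primary-structure tip deflection at B by superposition:
  clockwise couple 76.75 at a = 9: M₀a(2L − a)/(2EI) = 5181/EI
  point load 146.6 at a = 8: Pa²(3L − a)/(6EI) = 43785/EI
  δ_0 = 48965/EI
Tip deflection under a unit load at B: L³/(3EI) = 576/EI.
Compatibility at B: δ_0 − R_B·δ_{BB} = 0, so R_B = 48965/576 = 85.01 kip.

R_B = 85.01 kip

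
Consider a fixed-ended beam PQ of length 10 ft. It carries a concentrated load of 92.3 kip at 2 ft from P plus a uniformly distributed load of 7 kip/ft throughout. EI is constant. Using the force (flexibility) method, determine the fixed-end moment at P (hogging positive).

Release both end moments; the primary structure is a simply-supported span PQ with redundants M_P and M_Q.
End rotations of the released simple span under the applied load (×1/EI):
  at P: point load 92.3 at a = 2: Pab(L + b)/(6LEI) = 443/EI
  at Q: point load 92.3 at a = 2: Pab(L + a)/(6LEI) = 295.4/EI
  at P: UDL 7: wL³/(24EI) = 291.7/EI
  at Q: UDL 7: wL³/(24EI) = 291.7/EI
  θ_P0 = 734.7/EI,  θ_Q0 = 587/EI
Flexibility coefficients: a unit moment at one end gives L/(3EI) there and L/(6EI) at the far end, so f₁₁ = f₂₂ = 3.333/EI and f₁₂ = f₂₁ = 1.667/EI.
Compatibility — zero rotation at each built-in end:
  3.333 M_P + 1.667 M_Q = 734.7
  1.667 M_P + 3.333 M_Q = 587
Solving the pair gives M_P = 176.5 kip·ft and M_Q = 87.87 kip·ft (hogging).

M_P = 176.5 kip·ft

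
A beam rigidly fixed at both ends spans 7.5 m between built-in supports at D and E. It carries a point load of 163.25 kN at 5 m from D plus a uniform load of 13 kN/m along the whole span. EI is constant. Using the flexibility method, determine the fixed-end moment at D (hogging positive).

M_D = 151.6 kN·m

Take the two fixed-end moments M_D, M_E as redundants; the released structure is the simple span DE.
Simple-span end rotations at D and E under the given loads:
  at D: point load 163.25 at a = 5: Pab(L + b)/(6LEI) = 453.5/EI
  at E: point load 163.25 at a = 5: Pab(L + a)/(6LEI) = 566.8/EI
  at D: UDL 13: wL³/(24EI) = 228.5/EI
  at E: UDL 13: wL³/(24EI) = 228.5/EI
  θ_D0 = 682/EI,  θ_E0 = 795.4/EI
Flexibility coefficients: a unit moment at one end gives L/(3EI) there and L/(6EI) at the far end, so f₁₁ = f₂₂ = 2.5/EI and f₁₂ = f₂₁ = 1.25/EI.
Compatibility — zero rotation at each built-in end:
  2.5 M_D + 1.25 M_E = 682
  1.25 M_D + 2.5 M_E = 795.4
Solving the pair gives M_D = 151.6 kN·m and M_E = 242.3 kN·m (hogging).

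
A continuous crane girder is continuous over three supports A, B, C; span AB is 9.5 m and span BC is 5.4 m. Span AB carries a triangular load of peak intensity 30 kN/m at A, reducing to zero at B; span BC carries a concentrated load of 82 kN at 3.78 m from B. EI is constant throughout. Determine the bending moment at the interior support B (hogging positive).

Insert a hinge at B; M_B is the redundant, and each span becomes simply supported.
Rotations at B on the released spans (each span's end-slope, ×1/EI):
  span AB: triangular load, peak 30: 7w₀L³/(360EI) = 500.1/EI
  span BC: point load 82 at a = 3.78: Pab(L + b)/(6LEI) = 108.8/EI
  relative rotation θ_0 = (500.1 + 108.8)/EI = 608.9/EI
A unit hogging moment at B produces rotation L₁/(3EI) + L₂/(3EI) = 4.967/EI.
Compatibility: M_B·(L₁+L₂)/(3EI) = θ_0, giving M_B = 122.6 kN·m (hogging).

M_B = 122.6 kN·m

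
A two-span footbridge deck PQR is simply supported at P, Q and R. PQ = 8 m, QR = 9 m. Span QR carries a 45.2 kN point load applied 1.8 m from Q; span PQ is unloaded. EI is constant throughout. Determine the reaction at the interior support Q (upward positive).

R_Q = 43.48 kN

Release continuity at Q by inserting a hinge; the redundant is the internal moment M_Q. The primary structure is two simply-supported spans PQ and QR.
Discontinuity in slope at Q on the released structure — sum the simple-span end rotations:
  span QR: point load 45.2 at a = 1.8: Pab(L + b)/(6LEI) = 175.7/EI
  relative rotation θ_0 = (0 + 175.7)/EI = 175.7/EI
A unit hogging moment at Q produces rotation L₁/(3EI) + L₂/(3EI) = 5.667/EI.
Slope continuity at Q: θ_0 = M_Q·5.667/EI, so M_Q = 175.7/5.667 = 31.01 kN·m (hogging).
Span PQ, ΣM about P with M_Q applied at Q: R_Q^{PQ}·8 = 0 + 31.01, so R_Q^{PQ} = 3.877 kN and R_P = 0 − 3.877 = -3.877 kN.
Span QR, ΣM about R: R_Q^{QR}·9 = 325.4 + 31.01, so R_Q^{QR} = 39.61 kN and R_R = 45.2 − 39.61 = 5.594 kN.
R_Q = 3.877 + 39.61 = 43.48 kN.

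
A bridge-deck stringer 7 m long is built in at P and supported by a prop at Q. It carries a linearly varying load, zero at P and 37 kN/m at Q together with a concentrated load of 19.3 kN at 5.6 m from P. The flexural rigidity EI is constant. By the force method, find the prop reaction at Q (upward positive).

Remove the prop at Q; the released (primary) structure is a cantilever built in at P.
Free-end deflection of the primary structure under the applied loading (downward +):
  triangular load, peak 37 at the free end: 11w₀L⁴/(120EI) = 8143/EI
  point load 19.3 at a = 5.6: Pa²(3L − a)/(6EI) = 1553/EI
  δ_0 = 9697/EI
Flexibility coefficient — unit upward force at Q: δ_{QQ} = L³/(3EI) = 114.3/EI.
Compatibility at Q: δ_0 − R_Q·δ_{QQ} = 0, so R_Q = 9697/114.3 = 84.81 kN.

R_Q = 84.81 kN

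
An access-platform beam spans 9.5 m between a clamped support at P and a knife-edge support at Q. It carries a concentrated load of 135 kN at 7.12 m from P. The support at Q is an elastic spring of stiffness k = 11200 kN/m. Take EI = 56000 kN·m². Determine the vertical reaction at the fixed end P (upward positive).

R_P = 51.14 kN

Release the roller at Q. Primary structure: cantilever fixed at P.
Downward deflection at the released point Q due to the loads:
  point load 135 at a = 7.12: Pa²(3L − a)/(6EI) = 24387/EI
Flexibility coefficient — unit upward force at Q: δ_{QQ} = L³/(3EI) = 285.8/EI.
With EI = 56000 kN·m²: δ_0 = 0.43547 m and δ_{QQ} = 0.005103 m/kN.
Compatibility — the spring shortens by R_Q/k under the reaction it provides: δ_0 − R_Q·δ_{QQ} = R_Q/k. With 1/k = 0.000089 m/kN, R_Q = δ_0 / (δ_{QQ} + 1/k) = 0.43547 / (0.005103 + 0.000089) = 83.86 kN.
Vertical equilibrium: R_P = ΣP − R_Q = 135 − 83.86 = 51.14 kN.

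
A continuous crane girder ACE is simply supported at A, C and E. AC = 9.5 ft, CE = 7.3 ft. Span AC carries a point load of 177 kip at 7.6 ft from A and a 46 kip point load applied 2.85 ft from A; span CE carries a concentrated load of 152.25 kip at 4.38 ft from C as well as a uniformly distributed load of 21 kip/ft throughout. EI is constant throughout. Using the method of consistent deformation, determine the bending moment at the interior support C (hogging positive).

Release continuity at C by inserting a hinge; the redundant is the internal moment M_C. The primary structure is two simply-supported spans AC and CE.
Discontinuity in slope at C on the released structure — sum the simple-span end rotations:
  span AC: point load 177 at a = 7.6: Pab(L + a)/(6LEI) = 766.8/EI
  span AC: point load 46 at a = 2.85: Pab(L + a)/(6LEI) = 188.9/EI
  span CE: point load 152.25 at a = 4.38: Pab(L + b)/(6LEI) = 454.4/EI
  span CE: UDL 21: wL³/(24EI) = 340.4/EI
  relative rotation θ_0 = (955.7 + 794.7)/EI = 1750/EI
A unit hogging moment at C produces rotation L₁/(3EI) + L₂/(3EI) = 5.6/EI.
Slope continuity at C: θ_0 = M_C·5.6/EI, so M_C = 1750/5.6 = 312.6 kip·ft (hogging).

M_C = 312.6 kip·ft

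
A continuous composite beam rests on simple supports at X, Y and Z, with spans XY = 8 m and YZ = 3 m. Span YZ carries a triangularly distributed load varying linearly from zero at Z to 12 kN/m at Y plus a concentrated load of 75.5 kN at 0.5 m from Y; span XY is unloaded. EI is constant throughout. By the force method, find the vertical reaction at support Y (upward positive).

Take M_Y as the redundant. Released structure: two simple spans XY and YZ with a hinge at Y.
Discontinuity in slope at Y on the released structure — sum the simple-span end rotations:
  span YZ: triangular load, peak 12: w₀L³/(45EI) = 7.2/EI
  span YZ: point load 75.5 at a = 0.5: Pab(L + b)/(6LEI) = 28.84/EI
  relative rotation θ_0 = (0 + 36.04)/EI = 36.04/EI
A unit hogging moment at Y produces rotation L₁/(3EI) + L₂/(3EI) = 3.667/EI.
Compatibility: M_Y·(L₁+L₂)/(3EI) = θ_0, giving M_Y = 9.828 kN·m (hogging).
Span XY, ΣM about X with M_Y applied at Y: R_Y^{XY}·8 = 0 + 9.828, so R_Y^{XY} = 1.229 kN and R_X = 0 − 1.229 = -1.229 kN.
Span YZ, ΣM about Z: R_Y^{YZ}·3 = 224.8 + 9.828, so R_Y^{YZ} = 78.19 kN and R_Z = 93.5 − 78.19 = 15.31 kN.
R_Y = 1.229 + 78.19 = 79.42 kN.

R_Y = 79.42 kN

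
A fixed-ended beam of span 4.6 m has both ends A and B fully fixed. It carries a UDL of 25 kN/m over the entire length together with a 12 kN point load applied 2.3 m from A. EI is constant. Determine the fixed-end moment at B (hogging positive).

Take the two fixed-end moments M_A, M_B as redundants; the released structure is the simple span AB.
Simple-span end rotations at A and B under the given loads:
  at A: UDL 25: wL³/(24EI) = 101.4/EI
  at B: UDL 25: wL³/(24EI) = 101.4/EI
  at A: point load 12 at a = 2.3: Pab(L + b)/(6LEI) = 15.87/EI
  at B: point load 12 at a = 2.3: Pab(L + a)/(6LEI) = 15.87/EI
  θ_A0 = 117.3/EI,  θ_B0 = 117.3/EI
Flexibility coefficients: a unit moment at one end gives L/(3EI) there and L/(6EI) at the far end, so f₁₁ = f₂₂ = 1.533/EI and f₁₂ = f₂₁ = 0.7667/EI.
Compatibility — zero rotation at each built-in end:
  1.533 M_A + 0.7667 M_B = 117.3
  0.7667 M_A + 1.533 M_B = 117.3
Solving the pair gives M_A = 50.98 kN·m and M_B = 50.98 kN·m (hogging).

M_B = 50.98 kN·m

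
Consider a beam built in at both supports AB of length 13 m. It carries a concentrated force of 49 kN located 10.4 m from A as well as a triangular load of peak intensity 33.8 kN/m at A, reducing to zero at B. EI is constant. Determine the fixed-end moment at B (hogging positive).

Take the two fixed-end moments M_A, M_B as redundants; the released structure is the simple span AB.
End rotations of the released simple span under the applied load (×1/EI):
  at A: point load 49 at a = 10.4: Pab(L + b)/(6LEI) = 265/EI
  at B: point load 49 at a = 10.4: Pab(L + a)/(6LEI) = 397.5/EI
  at A: triangular load, peak 33.8: w₀L³/(45EI) = 1650/EI
  at B: triangular load, peak 33.8: 7w₀L³/(360EI) = 1444/EI
  θ_A0 = 1915/EI,  θ_B0 = 1841/EI
Flexibility coefficients: a unit moment at one end gives L/(3EI) there and L/(6EI) at the far end, so f₁₁ = f₂₂ = 4.333/EI and f₁₂ = f₂₁ = 2.167/EI.
Compatibility — zero rotation at each built-in end:
  4.333 M_A + 2.167 M_B = 1915
  2.167 M_A + 4.333 M_B = 1841
Solving the pair gives M_A = 306 kN·m and M_B = 271.9 kN·m (hogging).

M_B = 271.9 kN·m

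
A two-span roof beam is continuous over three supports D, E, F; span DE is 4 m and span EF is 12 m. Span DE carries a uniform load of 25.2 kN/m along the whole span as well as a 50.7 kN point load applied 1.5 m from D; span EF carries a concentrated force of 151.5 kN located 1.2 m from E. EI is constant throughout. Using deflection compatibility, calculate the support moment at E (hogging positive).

M_E = 137.3 kN·m

Insert a hinge at E; M_E is the redundant, and each span becomes simply supported.
Rotations at E on the released spans (each span's end-slope, ×1/EI):
  span DE: UDL 25.2: wL³/(24EI) = 67.2/EI
  span DE: point load 50.7 at a = 1.5: Pab(L + a)/(6LEI) = 43.57/EI
  span EF: point load 151.5 at a = 1.2: Pab(L + b)/(6LEI) = 621.8/EI
  relative rotation θ_0 = (110.8 + 621.8)/EI = 732.5/EI
A unit hogging moment at E produces rotation L₁/(3EI) + L₂/(3EI) = 5.333/EI.
Slope continuity at E: θ_0 = M_E·5.333/EI, so M_E = 732.5/5.333 = 137.3 kN·m (hogging).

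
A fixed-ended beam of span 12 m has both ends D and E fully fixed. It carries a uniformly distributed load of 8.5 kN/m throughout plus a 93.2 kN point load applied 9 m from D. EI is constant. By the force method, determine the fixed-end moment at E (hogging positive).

Release both end moments; the primary structure is a simply-supported span DE with redundants M_D and M_E.
Simple-span end rotations at D and E under the given loads:
  at D: UDL 8.5: wL³/(24EI) = 612/EI
  at E: UDL 8.5: wL³/(24EI) = 612/EI
  at D: point load 93.2 at a = 9: Pab(L + b)/(6LEI) = 524.2/EI
  at E: point load 93.2 at a = 9: Pab(L + a)/(6LEI) = 734/EI
  θ_D0 = 1136/EI,  θ_E0 = 1346/EI
Flexibility coefficients: a unit moment at one end gives L/(3EI) there and L/(6EI) at the far end, so f₁₁ = f₂₂ = 4/EI and f₁₂ = f₂₁ = 2/EI.
Compatibility — zero rotation at each built-in end:
  4 M_D + 2 M_E = 1136
  2 M_D + 4 M_E = 1346
Solving the pair gives M_D = 154.4 kN·m and M_E = 259.3 kN·m (hogging).

M_E = 259.3 kN·m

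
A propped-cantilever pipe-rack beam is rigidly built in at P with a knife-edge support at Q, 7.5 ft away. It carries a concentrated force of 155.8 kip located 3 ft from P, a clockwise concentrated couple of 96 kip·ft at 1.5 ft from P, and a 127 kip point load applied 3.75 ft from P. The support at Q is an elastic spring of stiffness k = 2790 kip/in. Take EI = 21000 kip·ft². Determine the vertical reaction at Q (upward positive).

R_Q = 78.66 kip

Remove the prop at Q; the released (primary) structure is a cantilever built in at P.
Free-end deflection of the primary structure under the applied loading (downward +):
  point load 155.8 at a = 3: Pa²(3L − a)/(6EI) = 4557/EI
  clockwise couple 96 at a = 1.5: M₀a(2L − a)/(2EI) = 972/EI
  point load 127 at a = 3.75: Pa²(3L − a)/(6EI) = 5581/EI
  δ_0 = 11110/EI
Tip deflection under a unit load at Q: L³/(3EI) = 140.6/EI.
With EI = 21000 kip·ft²: δ_0 = 0.52906 ft and δ_{QQ} = 0.006696 ft/kip.
Compatibility — the spring shortens by R_Q/k under the reaction it provides: δ_0 − R_Q·δ_{QQ} = R_Q/k. With 1/k = 1/(2790×12) ft/kip = 0.00003 ft/kip, R_Q = δ_0 / (δ_{QQ} + 1/k) = 0.52906 / (0.006696 + 0.00003) = 78.66 kip.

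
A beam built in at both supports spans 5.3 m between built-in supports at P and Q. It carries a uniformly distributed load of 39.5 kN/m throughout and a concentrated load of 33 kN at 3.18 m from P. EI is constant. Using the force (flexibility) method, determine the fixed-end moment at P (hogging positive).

Release both end moments; the primary structure is a simply-supported span PQ with redundants M_P and M_Q.
End rotations of the released simple span under the applied load (×1/EI):
  at P: UDL 39.5: wL³/(24EI) = 245/EI
  at Q: UDL 39.5: wL³/(24EI) = 245/EI
  at P: point load 33 at a = 3.18: Pab(L + b)/(6LEI) = 51.91/EI
  at Q: point load 33 at a = 3.18: Pab(L + a)/(6LEI) = 59.33/EI
  θ_P0 = 296.9/EI,  θ_Q0 = 304.4/EI
Flexibility coefficients: a unit moment at one end gives L/(3EI) there and L/(6EI) at the far end, so f₁₁ = f₂₂ = 1.767/EI and f₁₂ = f₂₁ = 0.8833/EI.
Compatibility — zero rotation at each built-in end:
  1.767 M_P + 0.8833 M_Q = 296.9
  0.8833 M_P + 1.767 M_Q = 304.4
Solving the pair gives M_P = 109.3 kN·m and M_Q = 117.6 kN·m (hogging).

M_P = 109.3 kN·m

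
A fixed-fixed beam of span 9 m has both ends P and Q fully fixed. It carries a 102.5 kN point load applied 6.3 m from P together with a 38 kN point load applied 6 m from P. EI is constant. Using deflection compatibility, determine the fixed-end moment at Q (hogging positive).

Take the two fixed-end moments M_P, M_Q as redundants; the released structure is the simple span PQ.
End rotations of the released simple span under the applied load (×1/EI):
  at P: point load 102.5 at a = 6.3: Pab(L + b)/(6LEI) = 377.8/EI
  at Q: point load 102.5 at a = 6.3: Pab(L + a)/(6LEI) = 494/EI
  at P: point load 38 at a = 6: Pab(L + b)/(6LEI) = 152/EI
  at Q: point load 38 at a = 6: Pab(L + a)/(6LEI) = 190/EI
  θ_P0 = 529.8/EI,  θ_Q0 = 684/EI
Flexibility coefficients: a unit moment at one end gives L/(3EI) there and L/(6EI) at the far end, so f₁₁ = f₂₂ = 3/EI and f₁₂ = f₂₁ = 1.5/EI.
Compatibility — zero rotation at each built-in end:
  3 M_P + 1.5 M_Q = 529.8
  1.5 M_P + 3 M_Q = 684
Solving the pair gives M_P = 83.45 kN·m and M_Q = 186.3 kN·m (hogging).

M_Q = 186.3 kN·m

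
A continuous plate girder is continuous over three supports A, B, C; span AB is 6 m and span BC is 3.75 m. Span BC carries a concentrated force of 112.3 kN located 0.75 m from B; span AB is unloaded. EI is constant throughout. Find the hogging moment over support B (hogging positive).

Insert a hinge at B; M_B is the redundant, and each span becomes simply supported.
Rotations at B on the released spans (each span's end-slope, ×1/EI):
  span BC: point load 112.3 at a = 0.75: Pab(L + b)/(6LEI) = 75.8/EI
  relative rotation θ_0 = (0 + 75.8)/EI = 75.8/EI
A unit hogging moment at B produces rotation L₁/(3EI) + L₂/(3EI) = 3.25/EI.
Compatibility: M_B·(L₁+L₂)/(3EI) = θ_0, giving M_B = 23.32 kN·m (hogging).

M_B = 23.32 kN·m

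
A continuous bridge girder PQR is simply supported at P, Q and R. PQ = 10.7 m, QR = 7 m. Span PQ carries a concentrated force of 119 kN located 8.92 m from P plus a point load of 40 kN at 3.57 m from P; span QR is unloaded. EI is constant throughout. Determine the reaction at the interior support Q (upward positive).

Take M_Q as the redundant. Released structure: two simple spans PQ and QR with a hinge at Q.
Rotations at Q on the released spans (each span's end-slope, ×1/EI):
  span PQ: point load 119 at a = 8.92: Pab(L + a)/(6LEI) = 577.4/EI
  span PQ: point load 40 at a = 3.57: Pab(L + a)/(6LEI) = 226.3/EI
  relative rotation θ_0 = (803.7 + 0)/EI = 803.7/EI
A unit hogging moment at Q produces rotation L₁/(3EI) + L₂/(3EI) = 5.9/EI.
Slope continuity at Q: θ_0 = M_Q·5.9/EI, so M_Q = 803.7/5.9 = 136.2 kN·m (hogging).
Span PQ, ΣM about P with M_Q applied at Q: R_Q^{PQ}·10.7 = 1204 + 136.2, so R_Q^{PQ} = 125.3 kN and R_P = 159 − 125.3 = 33.72 kN.
Span QR, ΣM about R: R_Q^{QR}·7 = 0 + 136.2, so R_Q^{QR} = 19.46 kN and R_R = 0 − 19.46 = -19.46 kN.
R_Q = 125.3 + 19.46 = 144.7 kN.

R_Q = 144.7 kN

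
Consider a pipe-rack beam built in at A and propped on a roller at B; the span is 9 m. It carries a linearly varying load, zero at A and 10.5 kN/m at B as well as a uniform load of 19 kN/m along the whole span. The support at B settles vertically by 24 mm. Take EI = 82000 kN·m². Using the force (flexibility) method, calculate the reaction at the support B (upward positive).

R_B = 82.01 kN

Choose R_B as the redundant. The primary structure is the cantilever fixed at A.
Primary-structure tip deflection at B by superposition:
  triangular load, peak 10.5 at the free end: 11w₀L⁴/(120EI) = 6315/EI
  UDL 19: wL⁴/(8EI) = 15582/EI
  δ_0 = 21897/EI
Flexibility coefficient — unit upward force at B: δ_{BB} = L³/(3EI) = 243/EI.
With EI = 82000 kN·m²: δ_0 = 0.26704 m and δ_{BB} = 0.002963 m/kN.
Compatibility — the beam at B must follow the support down by 0.024 m: δ_0 − R_B·δ_{BB} = 0.024, so R_B = (0.26704 − 0.024)/0.002963 = 82.01 kN.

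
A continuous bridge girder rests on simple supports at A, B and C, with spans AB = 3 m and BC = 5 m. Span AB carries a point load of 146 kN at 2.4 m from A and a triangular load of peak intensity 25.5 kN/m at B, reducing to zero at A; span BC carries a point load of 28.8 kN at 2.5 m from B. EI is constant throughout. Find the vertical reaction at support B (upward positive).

Take M_B as the redundant. Released structure: two simple spans AB and BC with a hinge at B.
Discontinuity in slope at B on the released structure — sum the simple-span end rotations:
  span AB: point load 146 at a = 2.4: Pab(L + a)/(6LEI) = 63.07/EI
  span AB: triangular load, peak 25.5: w₀L³/(45EI) = 15.3/EI
  span BC: point load 28.8 at a = 2.5: Pab(L + b)/(6LEI) = 45/EI
  relative rotation θ_0 = (78.37 + 45)/EI = 123.4/EI
A unit hogging moment at B produces rotation L₁/(3EI) + L₂/(3EI) = 2.667/EI.
Compatibility: M_B·(L₁+L₂)/(3EI) = θ_0, giving M_B = 46.26 kN·m (hogging).
Span AB, ΣM about A with M_B applied at B: R_B^{AB}·3 = 426.9 + 46.26, so R_B^{AB} = 157.7 kN and R_A = 184.2 − 157.7 = 26.53 kN.
Span BC, ΣM about C: R_B^{BC}·5 = 72 + 46.26, so R_B^{BC} = 23.65 kN and R_C = 28.8 − 23.65 = 5.147 kN.
R_B = 157.7 + 23.65 = 181.4 kN.

R_B = 181.4 kN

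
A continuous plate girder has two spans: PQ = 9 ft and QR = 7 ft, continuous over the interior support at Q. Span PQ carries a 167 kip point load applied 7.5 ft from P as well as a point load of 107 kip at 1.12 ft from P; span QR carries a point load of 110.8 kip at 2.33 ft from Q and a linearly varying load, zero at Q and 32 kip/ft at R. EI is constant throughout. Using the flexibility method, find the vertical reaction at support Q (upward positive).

R_Q = 325.6 kip

Release continuity at Q by inserting a hinge; the redundant is the internal moment M_Q. The primary structure is two simply-supported spans PQ and QR.
Discontinuity in slope at Q on the released structure — sum the simple-span end rotations:
  span PQ: point load 167 at a = 7.5: Pab(L + a)/(6LEI) = 574.1/EI
  span PQ: point load 107 at a = 1.12: Pab(L + a)/(6LEI) = 177/EI
  span QR: point load 110.8 at a = 2.33: Pab(L + b)/(6LEI) = 335/EI
  span QR: triangular load, peak 32: 7w₀L³/(360EI) = 213.4/EI
  relative rotation θ_0 = (751 + 548.4)/EI = 1299/EI
A unit hogging moment at Q produces rotation L₁/(3EI) + L₂/(3EI) = 5.333/EI.
Slope continuity at Q: θ_0 = M_Q·5.333/EI, so M_Q = 1299/5.333 = 243.6 kip·ft (hogging).
Span PQ, ΣM about P with M_Q applied at Q: R_Q^{PQ}·9 = 1372 + 243.6, so R_Q^{PQ} = 179.6 kip and R_P = 274 − 179.6 = 94.45 kip.
Span QR, ΣM about R: R_Q^{QR}·7 = 778.8 + 243.6, so R_Q^{QR} = 146.1 kip and R_R = 222.8 − 146.1 = 76.74 kip.
R_Q = 179.6 + 146.1 = 325.6 kip.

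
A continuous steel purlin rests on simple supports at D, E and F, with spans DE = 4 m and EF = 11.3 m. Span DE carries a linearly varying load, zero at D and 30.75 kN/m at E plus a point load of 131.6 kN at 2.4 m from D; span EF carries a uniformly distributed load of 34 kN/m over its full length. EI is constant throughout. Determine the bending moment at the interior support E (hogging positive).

Release continuity at E by inserting a hinge; the redundant is the internal moment M_E. The primary structure is two simply-supported spans DE and EF.
Discontinuity in slope at E on the released structure — sum the simple-span end rotations:
  span DE: triangular load, peak 30.75: w₀L³/(45EI) = 43.73/EI
  span DE: point load 131.6 at a = 2.4: Pab(L + a)/(6LEI) = 134.8/EI
  span EF: UDL 34: wL³/(24EI) = 2044/EI
  relative rotation θ_0 = (178.5 + 2044)/EI = 2223/EI
A unit hogging moment at E produces rotation L₁/(3EI) + L₂/(3EI) = 5.1/EI.
Compatibility: M_E·(L₁+L₂)/(3EI) = θ_0, giving M_E = 435.8 kN·m (hogging).

M_E = 435.8 kN·m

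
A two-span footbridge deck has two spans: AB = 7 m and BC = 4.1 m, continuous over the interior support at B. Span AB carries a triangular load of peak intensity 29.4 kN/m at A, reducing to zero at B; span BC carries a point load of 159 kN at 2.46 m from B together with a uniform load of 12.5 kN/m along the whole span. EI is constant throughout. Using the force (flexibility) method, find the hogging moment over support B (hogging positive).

M_B = 103.1 kN·m

Release continuity at B by inserting a hinge; the redundant is the internal moment M_B. The primary structure is two simply-supported spans AB and BC.
Rotations at B on the released spans (each span's end-slope, ×1/EI):
  span AB: triangular load, peak 29.4: 7w₀L³/(360EI) = 196.1/EI
  span BC: point load 159 at a = 2.46: Pab(L + b)/(6LEI) = 149.7/EI
  span BC: UDL 12.5: wL³/(24EI) = 35.9/EI
  relative rotation θ_0 = (196.1 + 185.6)/EI = 381.7/EI
A unit hogging moment at B produces rotation L₁/(3EI) + L₂/(3EI) = 3.7/EI.
Slope continuity at B: θ_0 = M_B·3.7/EI, so M_B = 381.7/3.7 = 103.1 kN·m (hogging).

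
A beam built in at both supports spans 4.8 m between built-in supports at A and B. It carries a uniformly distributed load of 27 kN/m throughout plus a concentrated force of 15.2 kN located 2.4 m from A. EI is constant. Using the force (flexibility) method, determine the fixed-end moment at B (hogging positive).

M_B = 60.96 kN·m

Take the two fixed-end moments M_A, M_B as redundants; the released structure is the simple span AB.
End rotations of the released simple span under the applied load (×1/EI):
  at A: UDL 27: wL³/(24EI) = 124.4/EI
  at B: UDL 27: wL³/(24EI) = 124.4/EI
  at A: point load 15.2 at a = 2.4: Pab(L + b)/(6LEI) = 21.89/EI
  at B: point load 15.2 at a = 2.4: Pab(L + a)/(6LEI) = 21.89/EI
  θ_A0 = 146.3/EI,  θ_B0 = 146.3/EI
Flexibility coefficients: a unit moment at one end gives L/(3EI) there and L/(6EI) at the far end, so f₁₁ = f₂₂ = 1.6/EI and f₁₂ = f₂₁ = 0.8/EI.
Compatibility — zero rotation at each built-in end:
  1.6 M_A + 0.8 M_B = 146.3
  0.8 M_A + 1.6 M_B = 146.3
Solving the pair gives M_A = 60.96 kN·m and M_B = 60.96 kN·m (hogging).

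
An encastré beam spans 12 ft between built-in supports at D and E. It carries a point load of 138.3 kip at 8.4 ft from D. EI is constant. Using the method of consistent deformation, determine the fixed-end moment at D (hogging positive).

M_D = 104.6 kip·ft

Release both end moments; the primary structure is a simply-supported span DE with redundants M_D and M_E.
End rotations of the released simple span under the applied load (×1/EI):
  at D: point load 138.3 at a = 8.4: Pab(L + b)/(6LEI) = 906.1/EI
  at E: point load 138.3 at a = 8.4: Pab(L + a)/(6LEI) = 1185/EI
  θ_D0 = 906.1/EI,  θ_E0 = 1185/EI
Flexibility coefficients: a unit moment at one end gives L/(3EI) there and L/(6EI) at the far end, so f₁₁ = f₂₂ = 4/EI and f₁₂ = f₂₁ = 2/EI.
Compatibility — zero rotation at each built-in end:
  4 M_D + 2 M_E = 906.1
  2 M_D + 4 M_E = 1185
Solving the pair gives M_D = 104.6 kip·ft and M_E = 244 kip·ft (hogging).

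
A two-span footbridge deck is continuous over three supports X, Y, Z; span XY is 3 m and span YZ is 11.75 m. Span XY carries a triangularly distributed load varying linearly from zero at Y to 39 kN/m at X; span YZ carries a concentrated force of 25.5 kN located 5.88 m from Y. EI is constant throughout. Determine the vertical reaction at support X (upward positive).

Insert a hinge at Y; M_Y is the redundant, and each span becomes simply supported.
Discontinuity in slope at Y on the released structure — sum the simple-span end rotations:
  span XY: triangular load, peak 39: 7w₀L³/(360EI) = 20.48/EI
  span YZ: point load 25.5 at a = 5.88: Pab(L + b)/(6LEI) = 220/EI
  relative rotation θ_0 = (20.48 + 220)/EI = 240.4/EI
A unit hogging moment at Y produces rotation L₁/(3EI) + L₂/(3EI) = 4.917/EI.
Compatibility: M_Y·(L₁+L₂)/(3EI) = θ_0, giving M_Y = 48.9 kN·m (hogging).
Span XY, ΣM about X with M_Y applied at Y: R_Y^{XY}·3 = 58.5 + 48.9, so R_Y^{XY} = 35.8 kN and R_X = 58.5 − 35.8 = 22.7 kN.

R_X = 22.7 kN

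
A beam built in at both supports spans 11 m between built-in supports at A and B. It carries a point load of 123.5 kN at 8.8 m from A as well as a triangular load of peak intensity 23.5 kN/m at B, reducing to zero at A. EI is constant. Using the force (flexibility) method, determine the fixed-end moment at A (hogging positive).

Release both end moments; the primary structure is a simply-supported span AB with redundants M_A and M_B.
Simple-span end rotations at A and B under the given loads:
  at A: point load 123.5 at a = 8.8: Pab(L + b)/(6LEI) = 478.2/EI
  at B: point load 123.5 at a = 8.8: Pab(L + a)/(6LEI) = 717.3/EI
  at A: triangular load, peak 23.5: 7w₀L³/(360EI) = 608.2/EI
  at B: triangular load, peak 23.5: w₀L³/(45EI) = 695.1/EI
  θ_A0 = 1086/EI,  θ_B0 = 1412/EI
Flexibility coefficients: a unit moment at one end gives L/(3EI) there and L/(6EI) at the far end, so f₁₁ = f₂₂ = 3.667/EI and f₁₂ = f₂₁ = 1.833/EI.
Compatibility — zero rotation at each built-in end:
  3.667 M_A + 1.833 M_B = 1086
  1.833 M_A + 3.667 M_B = 1412
Solving the pair gives M_A = 138.3 kN·m and M_B = 316.1 kN·m (hogging).

M_A = 138.3 kN·m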